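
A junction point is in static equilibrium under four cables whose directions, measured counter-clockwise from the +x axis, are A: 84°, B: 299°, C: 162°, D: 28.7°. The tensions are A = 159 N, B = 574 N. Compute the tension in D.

Resolve: ΣF_x = 159 cos 84° + 574 cos 299° + T_C cos 162° + T_D cos 28.7° = 0.
        ΣF_y = 159 sin 84° + 574 sin 299° + T_C sin 162° + T_D sin 28.7° = 0.
The known terms sum to (294.9, -343.9) N, so -0.9511 T_C + 0.8771 T_D = -294.9 and 0.3090 T_C + 0.4802 T_D = 343.9.
Solving simultaneously: T_C = 609.1 N, T_D = 324.2 N.

T_D ≈ 324 N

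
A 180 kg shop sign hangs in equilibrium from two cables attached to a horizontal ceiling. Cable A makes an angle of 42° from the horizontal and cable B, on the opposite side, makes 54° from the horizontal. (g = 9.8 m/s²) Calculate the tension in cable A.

Weight W = 180 × 9.8 = 1764 N acts straight down.
Horizontal: T_A cos 42° = T_B cos 54°  →  T_B = 1.264 T_A.
Vertical: T_A sin 42° + T_B sin 54° = 1764.
Substituting the horizontal relation into the vertical equation gives 1.692 T_A = 1764, so T_A = 1043 N.

T_A ≈ 1040 N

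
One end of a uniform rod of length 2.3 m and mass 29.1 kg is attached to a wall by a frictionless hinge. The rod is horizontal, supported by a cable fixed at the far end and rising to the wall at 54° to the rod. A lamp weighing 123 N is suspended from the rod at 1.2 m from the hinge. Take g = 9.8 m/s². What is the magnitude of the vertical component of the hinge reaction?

Take torques about the hinge: T sin 54° · 2.3 = 29.1×9.8×1.15 + 123×1.2 = 475.56 N·m.
So T = 475.56 / (0.8090 × 2.3) = 255.57 N.
ΣF_y = 0: H_y = (29.1×9.8 + 123) − T sin 54° = 408.18 − 206.76 = 201.42 N.

|H_y| ≈ 201 N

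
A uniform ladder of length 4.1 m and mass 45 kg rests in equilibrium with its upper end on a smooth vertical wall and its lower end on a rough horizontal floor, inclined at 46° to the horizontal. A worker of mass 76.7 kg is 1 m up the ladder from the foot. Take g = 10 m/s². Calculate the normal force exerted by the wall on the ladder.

Torques about the foot: N_wall · 4.1 sin 46° = 45×10×2.05 cos 46° + 76.7×10×1 cos 46° → N_wall = 397.93 N.

N_wall ≈ 398 N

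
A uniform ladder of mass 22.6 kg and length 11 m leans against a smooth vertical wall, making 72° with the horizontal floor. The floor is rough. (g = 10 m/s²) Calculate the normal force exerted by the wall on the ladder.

N_wall ≈ 36.7 N

Torques about the foot: N_wall · 11 sin 72° = 22.6×10×5.5 cos 72° → N_wall = 36.716 N.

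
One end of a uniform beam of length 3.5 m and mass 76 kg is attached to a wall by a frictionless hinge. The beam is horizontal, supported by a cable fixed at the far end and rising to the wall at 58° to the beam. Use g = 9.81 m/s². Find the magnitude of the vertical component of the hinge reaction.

|H_y| ≈ 373 N

Take torques about the hinge: T sin 58° · 3.5 = 76×9.81×1.75 = 1304.7 N·m.
So T = 1304.7 / (0.8480 × 3.5) = 439.57 N.
ΣF_y = 0: H_y = (76×9.81) − T sin 58° = 745.56 − 372.78 = 372.78 N.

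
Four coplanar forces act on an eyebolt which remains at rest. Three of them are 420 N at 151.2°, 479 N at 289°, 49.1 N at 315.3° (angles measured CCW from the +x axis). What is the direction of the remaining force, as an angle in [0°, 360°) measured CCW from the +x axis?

Sum the known components: ΣF_x = -177.2 N, ΣF_y = -285.1 N.
For equilibrium the remaining force must supply (−ΣF_x, −ΣF_y) = (177.2, 285.1) N.
Magnitude = √((177.2)² + (285.1)²) = 335.7 N; direction = atan2(285.1, 177.2) = 58.1°.

θ ≈ 58.1°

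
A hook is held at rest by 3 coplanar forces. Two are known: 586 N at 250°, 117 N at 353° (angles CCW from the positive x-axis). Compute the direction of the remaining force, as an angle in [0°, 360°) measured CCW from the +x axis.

Sum the known components: ΣF_x = -84.3 N, ΣF_y = -564.9 N.
For equilibrium the remaining force must supply (−ΣF_x, −ΣF_y) = (84.3, 564.9) N.
Magnitude = √((84.3)² + (564.9)²) = 571.2 N; direction = atan2(564.9, 84.3) = 81.5°.

θ ≈ 81.5°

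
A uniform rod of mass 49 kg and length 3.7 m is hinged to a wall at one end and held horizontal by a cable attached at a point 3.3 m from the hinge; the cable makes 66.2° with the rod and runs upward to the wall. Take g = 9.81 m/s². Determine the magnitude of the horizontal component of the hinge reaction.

H_x ≈ 119 N

Take torques about the hinge: T sin 66.2° · 3.3 = 49×9.81×1.85 = 889.28 N·m.
So T = 889.28 / (0.9150 × 3.3) = 294.52 N.
ΣF_x = 0: H_x = T cos 66.2° = 118.85 N.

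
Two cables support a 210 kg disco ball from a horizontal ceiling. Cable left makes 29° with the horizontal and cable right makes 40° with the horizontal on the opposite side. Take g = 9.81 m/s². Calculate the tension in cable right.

T_right ≈ 1930 N

Weight W = 210 × 9.81 = 2060 N acts straight down.
Horizontal: T_left cos 29° = T_right cos 40°  →  T_left = 0.8759 T_right.
Vertical: T_left sin 29° + T_right sin 40° = 2060.
Substituting the horizontal relation into the vertical equation gives 1.067 T_right = 2060, so T_right = 1930 N.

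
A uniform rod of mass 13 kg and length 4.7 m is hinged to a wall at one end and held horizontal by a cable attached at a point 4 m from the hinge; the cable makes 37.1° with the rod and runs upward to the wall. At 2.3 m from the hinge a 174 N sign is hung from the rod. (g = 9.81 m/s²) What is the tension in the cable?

Take torques about the hinge: T sin 37.1° · 4 = 13×9.81×2.35 + 174×2.3 = 699.9 N·m.
So T = 699.9 / (0.6032 × 4) = 290.07 N.

T ≈ 290 N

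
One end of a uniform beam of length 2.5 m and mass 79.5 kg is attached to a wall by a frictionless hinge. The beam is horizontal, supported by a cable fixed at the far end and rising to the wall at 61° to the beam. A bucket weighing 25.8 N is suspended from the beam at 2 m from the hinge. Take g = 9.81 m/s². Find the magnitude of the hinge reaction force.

|H| ≈ 456 N

Take torques about the hinge: T sin 61° · 2.5 = 79.5×9.81×1.25 + 25.8×2 = 1026.5 N·m.
So T = 1026.5 / (0.8746 × 2.5) = 469.45 N.
ΣF_x = 0: H_x = T cos 61° = 227.59 N.
ΣF_y = 0: H_y = (79.5×9.81 + 25.8) − T sin 61° = 805.7 − 410.59 = 395.11 N.
|H| = √(H_x² + H_y²) = √((227.59)² + (395.11)²) = 455.97 N.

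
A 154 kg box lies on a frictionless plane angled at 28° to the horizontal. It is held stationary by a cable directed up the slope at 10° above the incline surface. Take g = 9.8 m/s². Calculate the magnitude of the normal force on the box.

N ≈ 1210 N

Take axes along and perpendicular to the incline. Weight components: W sin 28° = 708.5 N down-slope, W cos 28° = 1333 N into the surface.
Along incline: T cos 10° = W sin 28° → T = 719.5 N.
Perpendicular: N = W cos 28° − T sin 10° = 1208 N.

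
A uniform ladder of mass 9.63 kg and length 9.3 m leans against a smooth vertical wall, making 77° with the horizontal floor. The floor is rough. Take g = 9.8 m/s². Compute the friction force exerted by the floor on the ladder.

f ≈ 10.9 N

Torques about the foot: N_wall · 9.3 sin 77° = 9.63×9.8×4.65 cos 77° → N_wall = 10.894 N.
ΣF_x = 0: f_floor = N_wall = 10.894 N.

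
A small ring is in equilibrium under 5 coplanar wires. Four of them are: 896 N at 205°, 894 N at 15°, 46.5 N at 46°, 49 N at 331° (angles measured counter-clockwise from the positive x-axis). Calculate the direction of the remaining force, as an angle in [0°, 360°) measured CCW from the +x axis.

θ ≈ 133°

Sum the known components: ΣF_x = 126.6 N, ΣF_y = -137.6 N.
For equilibrium the remaining force must supply (−ΣF_x, −ΣF_y) = (-126.6, 137.6) N.
Magnitude = √((-126.6)² + (137.6)²) = 187 N; direction = atan2(137.6, -126.6) = 132.6°.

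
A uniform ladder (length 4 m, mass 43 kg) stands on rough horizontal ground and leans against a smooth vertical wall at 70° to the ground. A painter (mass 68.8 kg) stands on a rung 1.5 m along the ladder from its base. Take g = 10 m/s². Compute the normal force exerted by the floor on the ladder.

N_floor ≈ 1120 N

ΣF_y = 0: N_floor = 43×10 + 68.8×10 = 1118 N.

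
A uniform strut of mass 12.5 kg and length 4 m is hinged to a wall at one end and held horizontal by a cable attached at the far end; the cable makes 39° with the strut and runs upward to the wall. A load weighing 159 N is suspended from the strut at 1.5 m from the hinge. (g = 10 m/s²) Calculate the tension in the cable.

T ≈ 194 N

Take torques about the hinge: T sin 39° · 4 = 12.5×10×2 + 159×1.5 = 488.5 N·m.
So T = 488.5 / (0.6293 × 4) = 194.06 N.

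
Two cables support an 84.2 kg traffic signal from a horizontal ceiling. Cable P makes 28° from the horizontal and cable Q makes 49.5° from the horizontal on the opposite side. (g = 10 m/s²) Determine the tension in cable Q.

T_Q ≈ 761 N

Weight W = 84.2 × 10 = 842 N acts straight down.
Horizontal: T_P cos 28° = T_Q cos 49.5°  →  T_P = 0.7355 T_Q.
Vertical: T_P sin 28° + T_Q sin 49.5° = 842.
Substituting the horizontal relation into the vertical equation gives 1.106 T_Q = 842, so T_Q = 761.5 N.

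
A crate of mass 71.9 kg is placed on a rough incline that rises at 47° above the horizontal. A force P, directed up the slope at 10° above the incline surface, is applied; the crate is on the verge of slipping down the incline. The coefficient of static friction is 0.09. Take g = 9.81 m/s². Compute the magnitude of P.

P ≈ 488 N

On the verge of sliding down the incline, friction equals μN and acts up the slope.
Perpendicular: N + P sin 10° = W cos 47° = 481 N.
Along incline: P cos 10° + μN = W sin 47° with W sin 47° = 515.9 N.
Solving the pair for P and N: P = 487.6 N, N = 396.4 N (and f = μN = 35.67 N).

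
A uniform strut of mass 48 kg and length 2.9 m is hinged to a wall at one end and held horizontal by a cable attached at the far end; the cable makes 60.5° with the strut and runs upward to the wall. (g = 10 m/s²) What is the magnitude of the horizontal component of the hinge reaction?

H_x ≈ 136 N

Take torques about the hinge: T sin 60.5° · 2.9 = 48×10×1.45 = 696 N·m.
So T = 696 / (0.8704 × 2.9) = 275.75 N.
ΣF_x = 0: H_x = T cos 60.5° = 135.79 N.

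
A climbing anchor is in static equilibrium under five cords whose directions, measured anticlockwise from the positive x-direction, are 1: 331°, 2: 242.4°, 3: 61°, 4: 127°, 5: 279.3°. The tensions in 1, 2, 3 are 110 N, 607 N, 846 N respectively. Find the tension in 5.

Resolve: ΣF_x = 110 cos 331° + 607 cos 242.4° + 846 cos 61° + T_4 cos 127° + T_5 cos 279.3° = 0.
        ΣF_y = 110 sin 331° + 607 sin 242.4° + 846 sin 61° + T_4 sin 127° + T_5 sin 279.3° = 0.
The known terms sum to (225.1, 148.7) N, so -0.6018 T_4 + 0.1616 T_5 = -225.1 and 0.7986 T_4 − 0.9869 T_5 = -148.7.
Solving simultaneously: T_4 = 529.6 N, T_5 = 579.3 N.

T_5 ≈ 579 N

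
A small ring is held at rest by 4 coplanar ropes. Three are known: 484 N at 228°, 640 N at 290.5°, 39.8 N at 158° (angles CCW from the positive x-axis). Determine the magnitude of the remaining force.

F ≈ 954 N

Sum the known components: ΣF_x = -136.6 N, ΣF_y = -944.2 N.
For equilibrium the remaining force must supply (−ΣF_x, −ΣF_y) = (136.6, 944.2) N.
Magnitude = √((136.6)² + (944.2)²) = 954.1 N; direction = atan2(944.2, 136.6) = 81.8°.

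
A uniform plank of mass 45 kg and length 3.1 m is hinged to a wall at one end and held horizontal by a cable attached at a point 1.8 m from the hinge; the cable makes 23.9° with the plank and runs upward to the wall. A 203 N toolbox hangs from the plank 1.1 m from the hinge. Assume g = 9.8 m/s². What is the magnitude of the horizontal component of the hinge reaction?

Take torques about the hinge: T sin 23.9° · 1.8 = 45×9.8×1.55 + 203×1.1 = 906.85 N·m.
So T = 906.85 / (0.4051 × 1.8) = 1243.5 N.
ΣF_x = 0: H_x = T cos 23.9° = 1136.9 N.

H_x ≈ 1140 N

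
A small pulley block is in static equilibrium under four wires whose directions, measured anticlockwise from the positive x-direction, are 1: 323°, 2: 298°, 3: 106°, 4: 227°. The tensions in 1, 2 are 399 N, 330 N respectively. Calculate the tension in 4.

T_4 ≈ 360 N

Resolve: ΣF_x = 399 cos 323° + 330 cos 298° + T_3 cos 106° + T_4 cos 227° = 0.
        ΣF_y = 399 sin 323° + 330 sin 298° + T_3 sin 106° + T_4 sin 227° = 0.
The known terms sum to (473.6, -531.5) N, so -0.2756 T_3 − 0.6820 T_4 = -473.6 and 0.9613 T_3 − 0.7314 T_4 = 531.5.
Solving simultaneously: T_3 = 827 N, T_4 = 360.2 N.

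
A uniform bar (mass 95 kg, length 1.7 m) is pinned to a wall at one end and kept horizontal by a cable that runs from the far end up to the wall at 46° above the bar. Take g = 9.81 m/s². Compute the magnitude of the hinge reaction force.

|H| ≈ 648 N

Take torques about the hinge: T sin 46° · 1.7 = 95×9.81×0.85 = 792.16 N·m.
So T = 792.16 / (0.7193 × 1.7) = 647.78 N.
ΣF_x = 0: H_x = T cos 46° = 449.99 N.
ΣF_y = 0: H_y = (95×9.81) − T sin 46° = 931.95 − 465.98 = 465.98 N.
|H| = √(H_x² + H_y²) = √((449.99)² + (465.98)²) = 647.78 N.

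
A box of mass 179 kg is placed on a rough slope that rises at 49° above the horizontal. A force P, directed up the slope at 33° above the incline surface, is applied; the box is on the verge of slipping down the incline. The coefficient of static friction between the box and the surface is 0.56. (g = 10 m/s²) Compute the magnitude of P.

P ≈ 1300 N

On the verge of sliding down the incline, friction equals μN and acts up the slope.
Perpendicular: N + P sin 33° = W cos 49° = 1174 N.
Along incline: P cos 33° + μN = W sin 49° with W sin 49° = 1351 N.
Solving the pair for P and N: P = 1299 N, N = 466.8 N (and f = μN = 261.4 N).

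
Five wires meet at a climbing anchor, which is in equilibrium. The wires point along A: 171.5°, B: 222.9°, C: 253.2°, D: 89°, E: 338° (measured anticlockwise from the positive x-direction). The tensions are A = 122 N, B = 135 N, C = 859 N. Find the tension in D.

T_D ≈ 1080 N

Resolve: ΣF_x = 122 cos 171.5° + 135 cos 222.9° + 859 cos 253.2° + T_D cos 89° + T_E cos 338° = 0.
        ΣF_y = 122 sin 171.5° + 135 sin 222.9° + 859 sin 253.2° + T_D sin 89° + T_E sin 338° = 0.
The known terms sum to (-467.8, -896.2) N, so 0.0175 T_D + 0.9272 T_E = 467.8 and 0.9998 T_D − 0.3746 T_E = 896.2.
Solving simultaneously: T_D = 1078 N, T_E = 484.3 N.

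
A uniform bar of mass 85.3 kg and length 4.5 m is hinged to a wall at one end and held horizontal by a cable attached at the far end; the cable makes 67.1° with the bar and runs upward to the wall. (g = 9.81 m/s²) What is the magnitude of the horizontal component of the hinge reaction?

Take torques about the hinge: T sin 67.1° · 4.5 = 85.3×9.81×2.25 = 1882.8 N·m.
So T = 1882.8 / (0.9212 × 4.5) = 454.19 N.
ΣF_x = 0: H_x = T cos 67.1° = 176.74 N.

H_x ≈ 177 N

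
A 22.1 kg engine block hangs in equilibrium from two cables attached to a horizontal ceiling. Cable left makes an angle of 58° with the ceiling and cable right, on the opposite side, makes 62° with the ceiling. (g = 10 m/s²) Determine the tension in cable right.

Weight W = 22.1 × 10 = 221 N acts straight down.
Horizontal: T_left cos 58° = T_right cos 62°  →  T_left = 0.8859 T_right.
Vertical: T_left sin 58° + T_right sin 62° = 221.
Substituting the horizontal relation into the vertical equation gives 1.634 T_right = 221, so T_right = 135.2 N.

T_right ≈ 135 N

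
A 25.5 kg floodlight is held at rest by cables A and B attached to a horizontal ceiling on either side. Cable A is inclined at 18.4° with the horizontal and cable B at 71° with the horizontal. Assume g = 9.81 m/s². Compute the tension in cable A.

T_A ≈ 81.4 N

Weight W = 25.5 × 9.81 = 250.2 N acts straight down.
Horizontal: T_A cos 18.4° = T_B cos 71°  →  T_B = 2.915 T_A.
Vertical: T_A sin 18.4° + T_B sin 71° = 250.2.
Substituting the horizontal relation into the vertical equation gives 3.071 T_A = 250.2, so T_A = 81.45 N.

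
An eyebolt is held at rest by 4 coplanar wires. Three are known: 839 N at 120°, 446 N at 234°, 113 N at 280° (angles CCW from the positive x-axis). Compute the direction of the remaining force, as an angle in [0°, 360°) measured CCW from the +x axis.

θ ≈ 339°

Sum the known components: ΣF_x = -662 N, ΣF_y = 254.5 N.
For equilibrium the remaining force must supply (−ΣF_x, −ΣF_y) = (662, -254.5) N.
Magnitude = √((662)² + (-254.5)²) = 709.3 N; direction = atan2(-254.5, 662) = 339.0°.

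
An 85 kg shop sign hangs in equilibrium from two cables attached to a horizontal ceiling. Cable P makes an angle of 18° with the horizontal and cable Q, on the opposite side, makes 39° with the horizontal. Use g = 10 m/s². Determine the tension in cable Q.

T_Q ≈ 964 N

Weight W = 85 × 10 = 850 N acts straight down.
Horizontal: T_P cos 18° = T_Q cos 39°  →  T_P = 0.8171 T_Q.
Vertical: T_P sin 18° + T_Q sin 39° = 850.
Substituting the horizontal relation into the vertical equation gives 0.8818 T_Q = 850, so T_Q = 963.9 N.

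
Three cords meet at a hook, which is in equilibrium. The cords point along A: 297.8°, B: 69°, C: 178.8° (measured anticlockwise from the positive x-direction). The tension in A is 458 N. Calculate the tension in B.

T_B ≈ 426 N

Resolve: ΣF_x = 458 cos 297.8° + T_B cos 69° + T_C cos 178.8° = 0.
        ΣF_y = 458 sin 297.8° + T_B sin 69° + T_C sin 178.8° = 0.
The known terms sum to (213.6, -405.1) N, so 0.3584 T_B − 0.9998 T_C = -213.6 and 0.9336 T_B + 0.0209 T_C = 405.1.
Solving simultaneously: T_B = 425.7 N, T_C = 366.3 N.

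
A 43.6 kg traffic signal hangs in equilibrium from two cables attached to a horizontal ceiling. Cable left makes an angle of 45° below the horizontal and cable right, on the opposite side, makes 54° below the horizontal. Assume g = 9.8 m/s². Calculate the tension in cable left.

T_left ≈ 254 N

Weight W = 43.6 × 9.8 = 427.3 N acts straight down.
Horizontal: T_left cos 45° = T_right cos 54°  →  T_right = 1.203 T_left.
Vertical: T_left sin 45° + T_right sin 54° = 427.3.
Substituting the horizontal relation into the vertical equation gives 1.68 T_left = 427.3, so T_left = 254.3 N.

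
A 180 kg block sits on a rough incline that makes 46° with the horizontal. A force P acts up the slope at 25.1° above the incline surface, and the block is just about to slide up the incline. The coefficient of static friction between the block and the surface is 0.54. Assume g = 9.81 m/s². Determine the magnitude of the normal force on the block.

N ≈ 504 N

On the verge of sliding up the incline, friction equals μN and acts down the slope.
Perpendicular: N + P sin 25.1° = W cos 46° = 1227 N.
Along incline: P cos 25.1° = W sin 46° + μN  with W sin 46° = 1270 N.
Solving the pair for P and N: P = 1703 N, N = 504.1 N (and f = μN = 272.2 N).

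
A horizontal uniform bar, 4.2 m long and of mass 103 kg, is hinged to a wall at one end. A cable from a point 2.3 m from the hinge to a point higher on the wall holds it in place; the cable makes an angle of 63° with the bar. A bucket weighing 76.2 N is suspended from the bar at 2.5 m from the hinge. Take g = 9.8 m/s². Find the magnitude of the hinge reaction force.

|H| ≈ 518 N

Take torques about the hinge: T sin 63° · 2.3 = 103×9.8×2.1 + 76.2×2.5 = 2310.2 N·m.
So T = 2310.2 / (0.8910 × 2.3) = 1127.3 N.
ΣF_x = 0: H_x = T cos 63° = 511.79 N.
ΣF_y = 0: H_y = (103×9.8 + 76.2) − T sin 63° = 1085.6 − 1004.5 = 81.148 N.
|H| = √(H_x² + H_y²) = √((511.79)² + (81.148)²) = 518.19 N.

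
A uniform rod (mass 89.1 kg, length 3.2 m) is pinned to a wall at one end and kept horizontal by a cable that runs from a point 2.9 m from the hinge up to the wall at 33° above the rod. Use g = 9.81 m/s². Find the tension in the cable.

T ≈ 885 N

Take torques about the hinge: T sin 33° · 2.9 = 89.1×9.81×1.6 = 1398.5 N·m.
So T = 1398.5 / (0.5446 × 2.9) = 885.44 N.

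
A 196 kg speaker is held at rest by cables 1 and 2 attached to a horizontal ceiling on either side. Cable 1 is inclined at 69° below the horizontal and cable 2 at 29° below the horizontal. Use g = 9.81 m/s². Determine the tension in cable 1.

T_1 ≈ 1700 N

Weight W = 196 × 9.81 = 1923 N acts straight down.
Horizontal: T_1 cos 69° = T_2 cos 29°  →  T_2 = 0.4097 T_1.
Vertical: T_1 sin 69° + T_2 sin 29° = 1923.
Substituting the horizontal relation into the vertical equation gives 1.132 T_1 = 1923, so T_1 = 1698 N.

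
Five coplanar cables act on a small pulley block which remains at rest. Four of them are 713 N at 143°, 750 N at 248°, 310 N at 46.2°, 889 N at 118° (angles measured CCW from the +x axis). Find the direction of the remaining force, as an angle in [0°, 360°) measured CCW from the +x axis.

Sum the known components: ΣF_x = -1053 N, ΣF_y = 742.4 N.
For equilibrium the remaining force must supply (−ΣF_x, −ΣF_y) = (1053, -742.4) N.
Magnitude = √((1053)² + (-742.4)²) = 1289 N; direction = atan2(-742.4, 1053) = 324.8°.

θ ≈ 325°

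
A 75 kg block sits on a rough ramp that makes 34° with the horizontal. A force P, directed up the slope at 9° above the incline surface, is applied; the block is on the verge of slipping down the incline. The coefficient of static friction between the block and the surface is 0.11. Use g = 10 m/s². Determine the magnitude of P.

P ≈ 362 N

On the verge of sliding down the incline, friction equals μN and acts up the slope.
Perpendicular: N + P sin 9° = W cos 34° = 621.8 N.
Along incline: P cos 9° + μN = W sin 34° with W sin 34° = 419.4 N.
Solving the pair for P and N: P = 361.7 N, N = 565.2 N (and f = μN = 62.17 N).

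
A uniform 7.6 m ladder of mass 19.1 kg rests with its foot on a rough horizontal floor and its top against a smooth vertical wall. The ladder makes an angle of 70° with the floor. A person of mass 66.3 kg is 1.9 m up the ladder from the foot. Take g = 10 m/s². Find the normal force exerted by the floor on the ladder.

ΣF_y = 0: N_floor = 19.1×10 + 66.3×10 = 854 N.

N_floor ≈ 854 N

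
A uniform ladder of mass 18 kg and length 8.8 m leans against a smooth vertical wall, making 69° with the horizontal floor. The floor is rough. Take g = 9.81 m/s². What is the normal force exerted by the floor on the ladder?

ΣF_y = 0: N_floor = 18×9.81 = 176.58 N.

N_floor ≈ 177 N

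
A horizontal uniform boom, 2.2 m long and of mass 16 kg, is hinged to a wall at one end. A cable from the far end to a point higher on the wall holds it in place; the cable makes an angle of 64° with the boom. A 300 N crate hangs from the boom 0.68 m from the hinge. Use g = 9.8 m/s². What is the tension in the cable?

T ≈ 190 N

Take torques about the hinge: T sin 64° · 2.2 = 16×9.8×1.1 + 300×0.68 = 376.48 N·m.
So T = 376.48 / (0.8988 × 2.2) = 190.4 N.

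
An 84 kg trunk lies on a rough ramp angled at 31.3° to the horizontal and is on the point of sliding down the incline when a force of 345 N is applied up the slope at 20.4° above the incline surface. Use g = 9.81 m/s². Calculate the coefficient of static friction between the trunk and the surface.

On the verge of sliding down the incline, friction is at its maximum μN and acts up the slope.
Perpendicular to incline: N = W cos 31.3° − P sin 20.4° = 704.1 − 120.3 = 583.9 N.
Along incline: P cos 20.4° + μN = W sin 31.3° → μ = (W sin 31.3° − P cos 20.4°) / N = 0.1794.

μ ≈ 0.179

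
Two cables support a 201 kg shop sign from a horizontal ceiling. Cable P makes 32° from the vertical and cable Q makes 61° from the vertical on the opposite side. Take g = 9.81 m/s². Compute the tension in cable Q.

T_Q ≈ 1050 N

Angles from the horizontal: cable P is 90° − 32° = 58°, cable Q is 90° − 61° = 29°.
Weight W = 201 × 9.81 = 1972 N acts straight down.
Horizontal: T_P cos 58° = T_Q cos 29°  →  T_P = 1.65 T_Q.
Vertical: T_P sin 58° + T_Q sin 29° = 1972.
Substituting the horizontal relation into the vertical equation gives 1.884 T_Q = 1972, so T_Q = 1046 N.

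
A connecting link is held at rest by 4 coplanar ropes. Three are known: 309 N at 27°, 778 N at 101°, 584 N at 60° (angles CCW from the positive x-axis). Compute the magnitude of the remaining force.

F ≈ 1470 N

Sum the known components: ΣF_x = 418.9 N, ΣF_y = 1410 N.
For equilibrium the remaining force must supply (−ΣF_x, −ΣF_y) = (-418.9, -1410) N.
Magnitude = √((-418.9)² + (-1410)²) = 1471 N; direction = atan2(-1410, -418.9) = 253.5°.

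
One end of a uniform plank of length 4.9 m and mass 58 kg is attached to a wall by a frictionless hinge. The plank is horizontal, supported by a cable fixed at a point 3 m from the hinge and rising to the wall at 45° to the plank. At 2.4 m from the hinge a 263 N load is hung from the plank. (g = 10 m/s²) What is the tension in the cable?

Take torques about the hinge: T sin 45° · 3 = 58×10×2.45 + 263×2.4 = 2052.2 N·m.
So T = 2052.2 / (0.7071 × 3) = 967.42 N.

T ≈ 967 N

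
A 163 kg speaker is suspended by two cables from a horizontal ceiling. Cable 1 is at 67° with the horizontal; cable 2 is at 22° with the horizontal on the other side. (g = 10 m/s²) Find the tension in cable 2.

Weight W = 163 × 10 = 1630 N acts straight down.
Horizontal: T_1 cos 67° = T_2 cos 22°  →  T_1 = 2.373 T_2.
Vertical: T_1 sin 67° + T_2 sin 22° = 1630.
Substituting the horizontal relation into the vertical equation gives 2.559 T_2 = 1630, so T_2 = 637 N.

T_2 ≈ 637 N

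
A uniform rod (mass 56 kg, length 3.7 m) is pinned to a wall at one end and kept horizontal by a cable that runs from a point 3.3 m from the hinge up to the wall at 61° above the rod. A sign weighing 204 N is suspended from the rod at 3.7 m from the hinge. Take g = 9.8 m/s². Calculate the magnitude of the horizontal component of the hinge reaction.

Take torques about the hinge: T sin 61° · 3.3 = 56×9.8×1.85 + 204×3.7 = 1770.1 N·m.
So T = 1770.1 / (0.8746 × 3.3) = 613.28 N.
ΣF_x = 0: H_x = T cos 61° = 297.32 N.

H_x ≈ 297 N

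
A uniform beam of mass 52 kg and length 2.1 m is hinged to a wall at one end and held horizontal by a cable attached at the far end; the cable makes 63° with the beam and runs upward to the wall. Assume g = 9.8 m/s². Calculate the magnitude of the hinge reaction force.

Take torques about the hinge: T sin 63° · 2.1 = 52×9.8×1.05 = 535.08 N·m.
So T = 535.08 / (0.8910 × 2.1) = 285.97 N.
ΣF_x = 0: H_x = T cos 63° = 129.83 N.
ΣF_y = 0: H_y = (52×9.8) − T sin 63° = 509.6 − 254.8 = 254.8 N.
|H| = √(H_x² + H_y²) = √((129.83)² + (254.8)²) = 285.97 N.

|H| ≈ 286 N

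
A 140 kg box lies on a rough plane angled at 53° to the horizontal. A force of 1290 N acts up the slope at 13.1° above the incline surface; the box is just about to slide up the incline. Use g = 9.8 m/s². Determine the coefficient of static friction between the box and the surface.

On the verge of sliding up the incline, friction is at its maximum μN and acts down the slope.
Perpendicular to incline: N = W cos 53° − P sin 13.1° = 825.7 − 292.4 = 533.3 N.
Along incline: P cos 13.1° − μN = W sin 53° → μ = −(W sin 53° − P cos 13.1°) / N = 0.3013.

μ ≈ 0.301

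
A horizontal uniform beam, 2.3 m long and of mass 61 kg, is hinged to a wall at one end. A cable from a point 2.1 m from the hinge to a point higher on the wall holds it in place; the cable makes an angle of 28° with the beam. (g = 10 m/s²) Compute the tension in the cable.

T ≈ 712 N

Take torques about the hinge: T sin 28° · 2.1 = 61×10×1.15 = 701.5 N·m.
So T = 701.5 / (0.4695 × 2.1) = 711.54 N.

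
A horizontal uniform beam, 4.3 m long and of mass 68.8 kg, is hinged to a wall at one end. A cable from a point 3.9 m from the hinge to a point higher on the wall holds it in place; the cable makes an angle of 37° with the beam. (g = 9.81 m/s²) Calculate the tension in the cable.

Take torques about the hinge: T sin 37° · 3.9 = 68.8×9.81×2.15 = 1451.1 N·m.
So T = 1451.1 / (0.6018 × 3.9) = 618.26 N.

T ≈ 618 N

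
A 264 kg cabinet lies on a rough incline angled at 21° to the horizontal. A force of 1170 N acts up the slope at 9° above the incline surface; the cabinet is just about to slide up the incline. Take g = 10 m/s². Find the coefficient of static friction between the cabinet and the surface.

μ ≈ 0.0918

On the verge of sliding up the incline, friction is at its maximum μN and acts down the slope.
Perpendicular to incline: N = W cos 21° − P sin 9° = 2465 − 183 = 2282 N.
Along incline: P cos 9° − μN = W sin 21° → μ = −(W sin 21° − P cos 9°) / N = 0.09182.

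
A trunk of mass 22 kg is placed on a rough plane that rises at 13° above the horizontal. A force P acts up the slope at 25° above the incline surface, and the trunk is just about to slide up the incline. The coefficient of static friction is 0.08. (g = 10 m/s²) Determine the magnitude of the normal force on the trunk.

On the verge of sliding up the incline, friction equals μN and acts down the slope.
Perpendicular: N + P sin 25° = W cos 13° = 214.4 N.
Along incline: P cos 25° = W sin 13° + μN  with W sin 13° = 49.49 N.
Solving the pair for P and N: P = 70.88 N, N = 184.4 N (and f = μN = 14.75 N).

N ≈ 184 N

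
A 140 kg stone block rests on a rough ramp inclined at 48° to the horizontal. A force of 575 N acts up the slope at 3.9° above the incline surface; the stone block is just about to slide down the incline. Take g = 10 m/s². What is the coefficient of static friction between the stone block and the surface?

μ ≈ 0.520

On the verge of sliding down the incline, friction is at its maximum μN and acts up the slope.
Perpendicular to incline: N = W cos 48° − P sin 3.9° = 936.8 − 39.11 = 897.7 N.
Along incline: P cos 3.9° + μN = W sin 48° → μ = (W sin 48° − P cos 3.9°) / N = 0.5199.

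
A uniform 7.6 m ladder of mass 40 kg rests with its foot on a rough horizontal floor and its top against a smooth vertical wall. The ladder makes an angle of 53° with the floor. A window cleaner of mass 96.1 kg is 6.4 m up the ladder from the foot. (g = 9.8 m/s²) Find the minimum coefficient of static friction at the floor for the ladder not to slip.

μ_min ≈ 0.559

ΣF_y = 0: N_floor = 40×9.8 + 96.1×9.8 = 1333.8 N.
Torques about the foot: N_wall · 7.6 sin 53° = 40×9.8×3.8 cos 53° + 96.1×9.8×6.4 cos 53° → N_wall = 745.32 N.
ΣF_x = 0: f_floor = N_wall = 745.32 N.
μ_min = f_floor / N_floor = 745.32 / 1333.8 = 0.5588.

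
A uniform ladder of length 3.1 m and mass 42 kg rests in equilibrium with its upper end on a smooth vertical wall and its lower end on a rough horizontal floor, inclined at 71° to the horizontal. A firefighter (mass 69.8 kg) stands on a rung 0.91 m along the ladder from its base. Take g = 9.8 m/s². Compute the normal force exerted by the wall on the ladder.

N_wall ≈ 140 N

Torques about the foot: N_wall · 3.1 sin 71° = 42×9.8×1.55 cos 71° + 69.8×9.8×0.91 cos 71° → N_wall = 140 N.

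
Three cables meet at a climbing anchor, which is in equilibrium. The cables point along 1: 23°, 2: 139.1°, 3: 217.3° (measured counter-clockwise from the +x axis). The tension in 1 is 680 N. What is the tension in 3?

Resolve: ΣF_x = 680 cos 23° + T_2 cos 139.1° + T_3 cos 217.3° = 0.
        ΣF_y = 680 sin 23° + T_2 sin 139.1° + T_3 sin 217.3° = 0.
The known terms sum to (625.9, 265.7) N, so -0.7559 T_2 − 0.7955 T_3 = -625.9 and 0.6547 T_2 − 0.6060 T_3 = -265.7.
Solving simultaneously: T_2 = 171.6 N, T_3 = 623.8 N.

T_3 ≈ 624 N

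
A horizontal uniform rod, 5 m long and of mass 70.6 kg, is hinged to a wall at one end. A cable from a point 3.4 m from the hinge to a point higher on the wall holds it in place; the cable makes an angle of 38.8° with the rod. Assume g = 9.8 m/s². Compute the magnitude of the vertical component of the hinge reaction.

Take torques about the hinge: T sin 38.8° · 3.4 = 70.6×9.8×2.5 = 1729.7 N·m.
So T = 1729.7 / (0.6266 × 3.4) = 811.89 N.
ΣF_y = 0: H_y = (70.6×9.8) − T sin 38.8° = 691.88 − 508.74 = 183.14 N.

|H_y| ≈ 183 N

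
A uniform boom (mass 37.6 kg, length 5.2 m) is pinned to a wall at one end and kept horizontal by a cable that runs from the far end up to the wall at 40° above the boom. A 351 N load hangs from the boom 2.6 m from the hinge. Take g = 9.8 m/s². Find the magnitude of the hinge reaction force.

Take torques about the hinge: T sin 40° · 5.2 = 37.6×9.8×2.6 + 351×2.6 = 1870.6 N·m.
So T = 1870.6 / (0.6428 × 5.2) = 559.66 N.
ΣF_x = 0: H_x = T cos 40° = 428.72 N.
ΣF_y = 0: H_y = (37.6×9.8 + 351) − T sin 40° = 719.48 − 359.74 = 359.74 N.
|H| = √(H_x² + H_y²) = √((428.72)² + (359.74)²) = 559.66 N.

|H| ≈ 560 N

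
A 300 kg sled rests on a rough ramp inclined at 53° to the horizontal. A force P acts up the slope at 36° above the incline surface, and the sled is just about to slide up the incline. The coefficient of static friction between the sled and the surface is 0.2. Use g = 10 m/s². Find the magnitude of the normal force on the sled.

On the verge of sliding up the incline, friction equals μN and acts down the slope.
Perpendicular: N + P sin 36° = W cos 53° = 1805 N.
Along incline: P cos 36° = W sin 53° + μN  with W sin 53° = 2396 N.
Solving the pair for P and N: P = 2975 N, N = 56.51 N (and f = μN = 11.3 N).

N ≈ 56.5 N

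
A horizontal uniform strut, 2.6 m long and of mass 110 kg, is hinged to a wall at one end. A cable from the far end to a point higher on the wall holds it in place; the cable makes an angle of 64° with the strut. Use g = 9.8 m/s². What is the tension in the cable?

Take torques about the hinge: T sin 64° · 2.6 = 110×9.8×1.3 = 1401.4 N·m.
So T = 1401.4 / (0.8988 × 2.6) = 599.69 N.

T ≈ 600 N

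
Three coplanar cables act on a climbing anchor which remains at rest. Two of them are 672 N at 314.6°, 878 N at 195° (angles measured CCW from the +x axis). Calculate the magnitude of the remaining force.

F ≈ 800 N

Sum the known components: ΣF_x = -376.2 N, ΣF_y = -705.7 N.
For equilibrium the remaining force must supply (−ΣF_x, −ΣF_y) = (376.2, 705.7) N.
Magnitude = √((376.2)² + (705.7)²) = 799.8 N; direction = atan2(705.7, 376.2) = 61.9°.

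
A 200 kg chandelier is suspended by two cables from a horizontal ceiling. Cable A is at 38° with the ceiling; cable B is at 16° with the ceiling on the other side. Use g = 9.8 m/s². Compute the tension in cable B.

T_B ≈ 1910 N

Weight W = 200 × 9.8 = 1960 N acts straight down.
Horizontal: T_A cos 38° = T_B cos 16°  →  T_A = 1.22 T_B.
Vertical: T_A sin 38° + T_B sin 16° = 1960.
Substituting the horizontal relation into the vertical equation gives 1.027 T_B = 1960, so T_B = 1909 N.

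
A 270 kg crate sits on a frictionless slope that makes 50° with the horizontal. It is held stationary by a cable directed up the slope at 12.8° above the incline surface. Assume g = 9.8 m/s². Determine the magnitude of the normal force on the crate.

N ≈ 1240 N

Take axes along and perpendicular to the incline. Weight components: W sin 50° = 2027 N down-slope, W cos 50° = 1701 N into the surface.
Along incline: T cos 12.8° = W sin 50° → T = 2079 N.
Perpendicular: N = W cos 50° − T sin 12.8° = 1240 N.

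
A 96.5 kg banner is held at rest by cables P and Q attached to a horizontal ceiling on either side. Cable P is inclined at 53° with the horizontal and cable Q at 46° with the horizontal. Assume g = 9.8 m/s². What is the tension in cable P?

Weight W = 96.5 × 9.8 = 945.7 N acts straight down.
Horizontal: T_P cos 53° = T_Q cos 46°  →  T_Q = 0.8663 T_P.
Vertical: T_P sin 53° + T_Q sin 46° = 945.7.
Substituting the horizontal relation into the vertical equation gives 1.422 T_P = 945.7, so T_P = 665.1 N.

T_P ≈ 665 N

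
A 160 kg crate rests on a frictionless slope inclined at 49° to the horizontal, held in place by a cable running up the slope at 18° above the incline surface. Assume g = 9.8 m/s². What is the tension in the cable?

T ≈ 1240 N

Take axes along and perpendicular to the incline. Weight components: W sin 49° = 1183 N down-slope, W cos 49° = 1029 N into the surface.
Along incline: T cos 18° = W sin 49° → T = 1244 N.
Perpendicular: N = W cos 49° − T sin 18° = 644.2 N.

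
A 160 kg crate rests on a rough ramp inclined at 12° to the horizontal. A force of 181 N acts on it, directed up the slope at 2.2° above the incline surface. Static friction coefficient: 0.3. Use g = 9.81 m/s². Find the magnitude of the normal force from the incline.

Axes along / perpendicular to the incline. W sin 12° = 326.3 N down-slope; W cos 12° = 1535 N into the surface.
Perpendicular: N = W cos 12° − P sin 2.2° = 1535 − 6.948 = 1528 N.
Along incline: P cos 2.2° + f = W sin 12° (friction acts up-slope) → f = 326.3 − 180.9 = 145.5 N.
|f| = 145.5 N ≤ μN = 458.5 N, so the crate is indeed static.

N ≈ 1530 N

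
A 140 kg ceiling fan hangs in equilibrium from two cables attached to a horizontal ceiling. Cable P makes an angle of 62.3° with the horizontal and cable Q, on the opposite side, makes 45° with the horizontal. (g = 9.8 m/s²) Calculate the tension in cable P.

Weight W = 140 × 9.8 = 1372 N acts straight down.
Horizontal: T_P cos 62.3° = T_Q cos 45°  →  T_Q = 0.6574 T_P.
Vertical: T_P sin 62.3° + T_Q sin 45° = 1372.
Substituting the horizontal relation into the vertical equation gives 1.35 T_P = 1372, so T_P = 1016 N.

T_P ≈ 1020 N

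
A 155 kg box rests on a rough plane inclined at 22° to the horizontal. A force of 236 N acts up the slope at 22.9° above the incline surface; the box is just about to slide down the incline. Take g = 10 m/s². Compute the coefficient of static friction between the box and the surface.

On the verge of sliding down the incline, friction is at its maximum μN and acts up the slope.
Perpendicular to incline: N = W cos 22° − P sin 22.9° = 1437 − 91.83 = 1345 N.
Along incline: P cos 22.9° + μN = W sin 22° → μ = (W sin 22° − P cos 22.9°) / N = 0.27.

μ ≈ 0.270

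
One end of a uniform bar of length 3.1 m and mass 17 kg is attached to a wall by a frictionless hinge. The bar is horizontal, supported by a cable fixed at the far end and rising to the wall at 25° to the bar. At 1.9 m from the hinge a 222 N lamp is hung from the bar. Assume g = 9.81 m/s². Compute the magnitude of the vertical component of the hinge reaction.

|H_y| ≈ 169 N

Take torques about the hinge: T sin 25° · 3.1 = 17×9.81×1.55 + 222×1.9 = 680.29 N·m.
So T = 680.29 / (0.4226 × 3.1) = 519.26 N.
ΣF_y = 0: H_y = (17×9.81 + 222) − T sin 25° = 388.77 − 219.45 = 169.32 N.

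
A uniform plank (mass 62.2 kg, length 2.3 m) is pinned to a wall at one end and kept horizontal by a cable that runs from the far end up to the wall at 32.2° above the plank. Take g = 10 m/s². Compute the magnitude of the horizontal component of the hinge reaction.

H_x ≈ 494 N

Take torques about the hinge: T sin 32.2° · 2.3 = 62.2×10×1.15 = 715.3 N·m.
So T = 715.3 / (0.5329 × 2.3) = 583.63 N.
ΣF_x = 0: H_x = T cos 32.2° = 493.86 N.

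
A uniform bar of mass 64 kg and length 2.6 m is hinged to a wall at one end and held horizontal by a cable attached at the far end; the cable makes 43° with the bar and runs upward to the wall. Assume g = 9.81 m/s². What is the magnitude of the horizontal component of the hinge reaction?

H_x ≈ 337 N

Take torques about the hinge: T sin 43° · 2.6 = 64×9.81×1.3 = 816.19 N·m.
So T = 816.19 / (0.6820 × 2.6) = 460.29 N.
ΣF_x = 0: H_x = T cos 43° = 336.64 N.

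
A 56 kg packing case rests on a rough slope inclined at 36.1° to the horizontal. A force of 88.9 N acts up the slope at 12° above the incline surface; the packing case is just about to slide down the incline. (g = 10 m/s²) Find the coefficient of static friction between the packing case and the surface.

μ ≈ 0.560

On the verge of sliding down the incline, friction is at its maximum μN and acts up the slope.
Perpendicular to incline: N = W cos 36.1° − P sin 12° = 452.5 − 18.48 = 434 N.
Along incline: P cos 12° + μN = W sin 36.1° → μ = (W sin 36.1° − P cos 12°) / N = 0.5599.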